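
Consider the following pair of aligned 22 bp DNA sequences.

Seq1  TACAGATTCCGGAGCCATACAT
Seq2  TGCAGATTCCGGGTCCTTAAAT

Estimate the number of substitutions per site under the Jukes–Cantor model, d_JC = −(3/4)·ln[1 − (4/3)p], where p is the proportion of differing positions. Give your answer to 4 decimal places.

0.2708

Mismatches occur at site 2 (A→G), site 13 (A→G), site 14 (G→T), site 17 (A→T), site 20 (C→A).
p = 5/22 = 0.227273.
d = −0.75 · ln(1 − (4/3)·0.227273) = −0.75 · ln(0.696969) = −0.75 · (-0.361014) = 0.2708.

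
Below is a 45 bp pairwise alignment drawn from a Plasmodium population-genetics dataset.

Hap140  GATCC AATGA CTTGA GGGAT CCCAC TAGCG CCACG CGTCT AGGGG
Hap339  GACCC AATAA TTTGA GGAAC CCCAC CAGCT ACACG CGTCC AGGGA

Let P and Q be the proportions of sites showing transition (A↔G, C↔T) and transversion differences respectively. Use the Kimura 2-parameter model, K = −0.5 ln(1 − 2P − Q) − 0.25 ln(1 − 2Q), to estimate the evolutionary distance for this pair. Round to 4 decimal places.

0.2787

The sequences differ at positions 3 (T/C, transition), 9 (G/A, transition), 11 (C/T, transition), 18 (G/A, transition), 20 (T/C, transition), 26 (T/C, transition), 30 (G/T, transversion), 31 (C/A, transversion), 40 (T/C, transition), 45 (G/A, transition).
Of the 10 differences, 8 transitions and 2 transversions over 45 sites: P = 8/45 = 0.177778, Q = 2/45 = 0.044444.
d = −0.5·ln(0.600000) − 0.25·ln(0.911112) = −0.5·(-0.510826) − 0.25·(-0.093089) = 0.2787.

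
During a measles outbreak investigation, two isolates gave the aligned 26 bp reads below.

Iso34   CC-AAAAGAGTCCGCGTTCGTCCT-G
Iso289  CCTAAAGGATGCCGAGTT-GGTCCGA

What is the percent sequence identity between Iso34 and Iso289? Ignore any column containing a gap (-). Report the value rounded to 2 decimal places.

Excluding the 3 gap columns leaves 23 comparable sites.
Differing sites — 7:A/G; 10:G/T; 11:T/G; 15:C/A; 21:T/G; 22:C/T; 24:T/C; 26:G/A.
15 of the 23 comparable sites match, so the percent identity is 15/23 × 100 = 65.22%.

65.22%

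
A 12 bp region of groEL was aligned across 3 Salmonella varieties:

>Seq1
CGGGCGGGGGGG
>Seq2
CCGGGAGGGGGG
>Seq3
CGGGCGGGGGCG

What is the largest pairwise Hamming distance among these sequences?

4

Pairwise Hamming distances:
  Seq1 vs Seq2: 3
  Seq1 vs Seq3: 1
  Seq2 vs Seq3: 4
The largest is 4, between Seq2 and Seq3.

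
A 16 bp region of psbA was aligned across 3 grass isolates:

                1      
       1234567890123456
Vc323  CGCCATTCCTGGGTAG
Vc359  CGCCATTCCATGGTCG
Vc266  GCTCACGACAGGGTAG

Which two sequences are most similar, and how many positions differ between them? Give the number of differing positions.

Pairwise Hamming distances:
  Vc323 vs Vc359: 3
  Vc323 vs Vc266: 7
  Vc359 vs Vc266: 8
The smallest is 3, between Vc323 and Vc359.

3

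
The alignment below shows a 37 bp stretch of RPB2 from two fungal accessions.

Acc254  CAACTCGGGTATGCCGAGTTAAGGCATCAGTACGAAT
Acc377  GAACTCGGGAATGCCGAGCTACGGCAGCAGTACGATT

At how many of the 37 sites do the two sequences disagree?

6

Differing sites — 1:C/G; 10:T/A; 19:T/C; 22:A/C; 27:T/G; 36:A/T.
That gives 6 mismatches out of 37 aligned sites, so the Hamming distance is 6.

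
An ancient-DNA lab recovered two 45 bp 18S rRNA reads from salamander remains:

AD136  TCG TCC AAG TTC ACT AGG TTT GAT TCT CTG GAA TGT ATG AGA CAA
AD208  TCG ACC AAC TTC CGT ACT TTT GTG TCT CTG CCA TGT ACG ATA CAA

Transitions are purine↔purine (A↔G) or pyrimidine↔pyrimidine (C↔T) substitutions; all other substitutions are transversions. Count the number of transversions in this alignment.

Mismatches occur at site 4 (T→A, transversion), site 9 (G→C, transversion), site 13 (A→C, transversion), site 14 (C→G, transversion), site 17 (G→C, transversion), site 18 (G→T, transversion), site 23 (A→T, transversion), site 24 (T→G, transversion), site 31 (G→C, transversion), site 32 (A→C, transversion), site 38 (T→C, transition), site 41 (G→T, transversion).
Of the 12 differences, 1 transition and 11 transversions, so the answer is 11.

11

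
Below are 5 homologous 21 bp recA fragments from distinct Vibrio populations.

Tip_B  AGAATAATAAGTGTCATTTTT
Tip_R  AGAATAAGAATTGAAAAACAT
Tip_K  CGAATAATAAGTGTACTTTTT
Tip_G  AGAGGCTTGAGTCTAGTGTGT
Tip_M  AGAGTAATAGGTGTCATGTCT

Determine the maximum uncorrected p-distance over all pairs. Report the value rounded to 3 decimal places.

0.667

Pairwise Hamming distances:
  Tip_B vs Tip_R: 8
  Tip_B vs Tip_K: 3
  Tip_B vs Tip_G: 10
  Tip_B vs Tip_M: 4
  Tip_R vs Tip_K: 9
  Tip_R vs Tip_G: 14
  Tip_R vs Tip_M: 10
  Tip_K vs Tip_G: 10
  Tip_K vs Tip_M: 7
  Tip_G vs Tip_M: 9
The largest is 14 mismatches, between Tip_R and Tip_G; p = 14/21 = 0.667.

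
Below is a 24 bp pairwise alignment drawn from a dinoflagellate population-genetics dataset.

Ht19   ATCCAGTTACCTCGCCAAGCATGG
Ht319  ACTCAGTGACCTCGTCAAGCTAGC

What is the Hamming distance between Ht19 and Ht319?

7

Mismatches occur at site 2 (T/C), site 3 (C/T), site 8 (T/G), site 15 (C/T), site 21 (A/T), site 22 (T/A), site 24 (G/C).
That gives 7 mismatches out of 24 aligned sites, so the Hamming distance is 7.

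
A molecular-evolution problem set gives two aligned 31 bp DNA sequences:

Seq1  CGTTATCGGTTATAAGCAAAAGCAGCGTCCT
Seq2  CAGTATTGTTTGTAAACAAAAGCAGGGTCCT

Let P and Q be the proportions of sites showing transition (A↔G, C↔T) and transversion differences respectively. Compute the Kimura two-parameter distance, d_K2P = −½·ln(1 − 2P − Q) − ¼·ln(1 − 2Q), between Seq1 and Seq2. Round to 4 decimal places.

Differing sites — 2:G/A (Ti); 3:T/G (Tv); 7:C/T (Ti); 9:G/T (Tv); 12:A/G (Ti); 16:G/A (Ti); 26:C/G (Tv).
Of the 7 differences, 4 transitions and 3 transversions over 31 sites: P = 4/31 = 0.129032, Q = 3/31 = 0.096774.
d = −0.5·ln(0.645162) − 0.25·ln(0.806452) = −0.5·(-0.438254) − 0.25·(-0.215111) = 0.2729.

0.2729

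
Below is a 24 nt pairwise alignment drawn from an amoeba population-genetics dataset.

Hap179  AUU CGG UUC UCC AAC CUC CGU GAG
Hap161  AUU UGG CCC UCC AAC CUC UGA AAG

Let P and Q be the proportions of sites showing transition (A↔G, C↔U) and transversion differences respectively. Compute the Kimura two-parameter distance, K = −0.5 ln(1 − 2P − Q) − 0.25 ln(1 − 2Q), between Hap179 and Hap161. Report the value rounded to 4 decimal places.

Mismatches occur at site 4 (C/U, transition), site 7 (U/C, transition), site 8 (U/C, transition), site 19 (C/U, transition), site 21 (U/A, transversion), site 22 (G/A, transition).
Of the 6 differences, 5 transitions and 1 transversion over 24 sites: P = 5/24 = 0.208333, Q = 1/24 = 0.041667.
d = −0.5·ln(0.541667) − 0.25·ln(0.916666) = −0.5·(-0.613104) − 0.25·(-0.087012) = 0.3283.

0.3283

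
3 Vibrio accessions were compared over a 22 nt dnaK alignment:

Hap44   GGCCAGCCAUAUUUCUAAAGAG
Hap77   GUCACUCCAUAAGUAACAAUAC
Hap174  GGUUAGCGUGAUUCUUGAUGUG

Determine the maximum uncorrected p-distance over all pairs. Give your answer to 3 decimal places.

Pairwise Hamming distances:
  Hap44 vs Hap77: 11
  Hap44 vs Hap174: 10
  Hap77 vs Hap174: 18
The largest is 18 mismatches, between Hap77 and Hap174; p = 18/22 = 0.818.

0.818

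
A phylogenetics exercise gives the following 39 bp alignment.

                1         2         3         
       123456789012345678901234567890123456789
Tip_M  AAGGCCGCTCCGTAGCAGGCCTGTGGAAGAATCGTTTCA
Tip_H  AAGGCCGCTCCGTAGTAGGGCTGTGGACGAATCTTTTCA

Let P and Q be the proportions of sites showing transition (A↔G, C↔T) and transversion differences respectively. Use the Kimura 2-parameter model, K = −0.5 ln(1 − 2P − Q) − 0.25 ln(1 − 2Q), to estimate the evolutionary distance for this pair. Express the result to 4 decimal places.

0.1104

Differing sites — 16:C/T (Ti); 20:C/G (Tv); 28:A/C (Tv); 34:G/T (Tv).
Of the 4 differences, 1 transition and 3 transversions over 39 sites: P = 1/39 = 0.025641, Q = 3/39 = 0.076923.
d = −0.5·ln(0.871795) − 0.25·ln(0.846154) = −0.5·(-0.137201) − 0.25·(-0.167054) = 0.1104.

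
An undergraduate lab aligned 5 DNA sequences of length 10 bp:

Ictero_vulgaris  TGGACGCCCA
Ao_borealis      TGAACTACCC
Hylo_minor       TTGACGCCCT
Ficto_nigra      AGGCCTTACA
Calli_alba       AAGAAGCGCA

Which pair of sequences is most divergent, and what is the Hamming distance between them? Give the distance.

8

Pairwise Hamming distances:
  Ictero_vulgaris vs Ao_borealis: 4
  Ictero_vulgaris vs Hylo_minor: 2
  Ictero_vulgaris vs Ficto_nigra: 5
  Ictero_vulgaris vs Calli_alba: 4
  Ao_borealis vs Hylo_minor: 5
  Ao_borealis vs Ficto_nigra: 6
  Ao_borealis vs Calli_alba: 8
  Hylo_minor vs Ficto_nigra: 7
  Hylo_minor vs Calli_alba: 5
  Ficto_nigra vs Calli_alba: 6
The largest is 8, between Ao_borealis and Calli_alba.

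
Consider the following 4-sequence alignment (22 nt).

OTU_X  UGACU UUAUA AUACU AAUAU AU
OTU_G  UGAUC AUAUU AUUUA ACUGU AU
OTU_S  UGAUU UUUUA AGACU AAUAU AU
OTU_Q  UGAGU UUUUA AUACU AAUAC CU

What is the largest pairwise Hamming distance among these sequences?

Pairwise Hamming distances:
  OTU_X vs OTU_G: 9
  OTU_X vs OTU_S: 3
  OTU_X vs OTU_Q: 4
  OTU_G vs OTU_S: 10
  OTU_G vs OTU_Q: 12
  OTU_S vs OTU_Q: 4
The largest is 12, between OTU_G and OTU_Q.

12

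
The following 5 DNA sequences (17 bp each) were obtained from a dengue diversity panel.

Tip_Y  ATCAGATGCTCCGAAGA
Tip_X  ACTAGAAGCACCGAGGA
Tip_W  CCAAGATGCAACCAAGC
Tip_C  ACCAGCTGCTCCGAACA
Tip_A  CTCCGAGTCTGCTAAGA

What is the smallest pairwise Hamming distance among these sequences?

Pairwise Hamming distances:
  Tip_Y vs Tip_X: 5
  Tip_Y vs Tip_W: 7
  Tip_Y vs Tip_C: 3
  Tip_Y vs Tip_A: 6
  Tip_X vs Tip_W: 7
  Tip_X vs Tip_C: 6
  Tip_X vs Tip_A: 10
  Tip_W vs Tip_C: 8
  Tip_W vs Tip_A: 9
  Tip_C vs Tip_A: 9
The smallest is 3, between Tip_Y and Tip_C.

3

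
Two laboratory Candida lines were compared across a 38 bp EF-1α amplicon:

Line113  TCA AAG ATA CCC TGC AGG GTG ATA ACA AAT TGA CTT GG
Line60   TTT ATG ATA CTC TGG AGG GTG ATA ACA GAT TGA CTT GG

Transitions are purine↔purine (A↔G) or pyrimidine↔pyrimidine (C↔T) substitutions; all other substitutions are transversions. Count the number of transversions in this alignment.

3

Differing sites — 2:C/T (Ti); 3:A/T (Tv); 5:A/T (Tv); 11:C/T (Ti); 15:C/G (Tv); 28:A/G (Ti).
Of the 6 differences, 3 transitions and 3 transversions, so the answer is 3.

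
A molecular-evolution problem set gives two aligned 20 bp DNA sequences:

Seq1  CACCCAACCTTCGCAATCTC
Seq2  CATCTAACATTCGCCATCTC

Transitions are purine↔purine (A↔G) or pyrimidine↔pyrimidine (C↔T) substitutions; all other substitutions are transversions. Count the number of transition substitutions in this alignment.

2

Mismatches occur at site 3 (C↔T, transition), site 5 (C↔T, transition), site 9 (C↔A, transversion), site 15 (A↔C, transversion).
Of the 4 differences, 2 transitions and 2 transversions, so the answer is 2.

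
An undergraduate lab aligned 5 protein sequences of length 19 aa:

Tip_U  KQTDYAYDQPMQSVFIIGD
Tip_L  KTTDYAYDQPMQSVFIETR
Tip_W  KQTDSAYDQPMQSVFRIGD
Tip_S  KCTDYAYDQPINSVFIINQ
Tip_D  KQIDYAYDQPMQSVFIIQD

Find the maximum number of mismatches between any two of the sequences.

Pairwise Hamming distances:
  Tip_U vs Tip_L: 4
  Tip_U vs Tip_W: 2
  Tip_U vs Tip_S: 5
  Tip_U vs Tip_D: 2
  Tip_L vs Tip_W: 6
  Tip_L vs Tip_S: 6
  Tip_L vs Tip_D: 5
  Tip_W vs Tip_S: 7
  Tip_W vs Tip_D: 4
  Tip_S vs Tip_D: 6
The largest is 7, between Tip_W and Tip_S.

7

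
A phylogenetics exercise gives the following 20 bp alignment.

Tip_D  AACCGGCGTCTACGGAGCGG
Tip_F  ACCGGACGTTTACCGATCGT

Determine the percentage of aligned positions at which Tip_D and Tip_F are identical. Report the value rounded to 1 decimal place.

Differing sites — 2:A/C; 4:C/G; 6:G/A; 10:C/T; 14:G/C; 17:G/T; 20:G/T.
13 of the 20 sites match, so the percent identity is 13/20 × 100 = 65.0%.

65.0%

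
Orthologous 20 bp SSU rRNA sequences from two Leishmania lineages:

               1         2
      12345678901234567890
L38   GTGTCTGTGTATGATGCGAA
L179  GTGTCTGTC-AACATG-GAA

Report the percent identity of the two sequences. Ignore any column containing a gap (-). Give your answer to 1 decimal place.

Excluding the 2 gap columns leaves 18 comparable sites.
Differing sites — 9:G/C; 12:T/A; 13:G/C.
15 of the 18 comparable sites match, so the percent identity is 15/18 × 100 = 83.3%.

83.3%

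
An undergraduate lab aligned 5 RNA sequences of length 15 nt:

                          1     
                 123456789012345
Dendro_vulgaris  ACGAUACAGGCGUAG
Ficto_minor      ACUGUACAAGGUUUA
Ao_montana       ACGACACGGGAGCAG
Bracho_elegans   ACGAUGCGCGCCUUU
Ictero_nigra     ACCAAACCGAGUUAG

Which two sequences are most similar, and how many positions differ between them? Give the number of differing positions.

Pairwise Hamming distances:
  Dendro_vulgaris vs Ficto_minor: 7
  Dendro_vulgaris vs Ao_montana: 4
  Dendro_vulgaris vs Bracho_elegans: 6
  Dendro_vulgaris vs Ictero_nigra: 6
  Ficto_minor vs Ao_montana: 10
  Ficto_minor vs Bracho_elegans: 8
  Ficto_minor vs Ictero_nigra: 8
  Ao_montana vs Bracho_elegans: 8
  Ao_montana vs Ictero_nigra: 7
  Bracho_elegans vs Ictero_nigra: 10
The smallest is 4, between Dendro_vulgaris and Ao_montana.

4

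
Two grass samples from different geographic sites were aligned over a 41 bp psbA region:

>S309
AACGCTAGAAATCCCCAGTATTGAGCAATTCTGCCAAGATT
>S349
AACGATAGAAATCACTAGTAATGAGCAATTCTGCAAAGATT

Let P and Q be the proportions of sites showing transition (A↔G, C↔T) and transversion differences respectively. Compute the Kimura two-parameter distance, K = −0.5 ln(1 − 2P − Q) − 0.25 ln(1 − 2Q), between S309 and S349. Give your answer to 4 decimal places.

0.1334

The sequences differ at positions 5 (C/A, transversion), 14 (C/A, transversion), 16 (C/T, transition), 21 (T/A, transversion), 35 (C/A, transversion).
Of the 5 differences, 1 transition and 4 transversions over 41 sites: P = 1/41 = 0.024390, Q = 4/41 = 0.097561.
d = −0.5·ln(0.853659) − 0.25·ln(0.804878) = −0.5·(-0.158223) − 0.25·(-0.217065) = 0.1334.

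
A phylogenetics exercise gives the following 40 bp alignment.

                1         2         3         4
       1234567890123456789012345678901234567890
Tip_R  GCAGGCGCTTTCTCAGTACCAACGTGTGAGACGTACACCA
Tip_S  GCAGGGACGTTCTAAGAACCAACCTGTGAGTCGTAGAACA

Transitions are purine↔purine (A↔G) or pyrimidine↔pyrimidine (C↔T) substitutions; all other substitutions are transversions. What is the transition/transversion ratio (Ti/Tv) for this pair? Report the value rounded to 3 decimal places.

Differing sites — 6:C/G (Tv); 7:G/A (Ti); 9:T/G (Tv); 14:C/A (Tv); 17:T/A (Tv); 24:G/C (Tv); 31:A/T (Tv); 36:C/G (Tv); 38:C/A (Tv).
Of the 9 differences, 1 transition and 8 transversions, so Ti/Tv = 1/8 = 0.125.

0.125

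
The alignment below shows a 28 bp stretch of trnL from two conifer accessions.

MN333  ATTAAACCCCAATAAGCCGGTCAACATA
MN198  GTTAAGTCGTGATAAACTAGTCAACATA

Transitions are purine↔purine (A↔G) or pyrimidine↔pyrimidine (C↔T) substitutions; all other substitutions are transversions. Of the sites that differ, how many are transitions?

8

The sequences differ at positions 1 (A/G, transition), 6 (A/G, transition), 7 (C/T, transition), 9 (C/G, transversion), 10 (C/T, transition), 11 (A/G, transition), 16 (G/A, transition), 18 (C/T, transition), 19 (G/A, transition).
Of the 9 differences, 8 transitions and 1 transversion, so the answer is 8.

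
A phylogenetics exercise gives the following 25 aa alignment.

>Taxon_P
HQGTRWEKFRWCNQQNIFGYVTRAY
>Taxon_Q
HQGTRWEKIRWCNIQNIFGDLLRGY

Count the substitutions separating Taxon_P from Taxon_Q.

Mismatches occur at site 9 (F→I), site 14 (Q→I), site 20 (Y→D), site 21 (V→L), site 22 (T→L), site 24 (A→G).
That gives 6 mismatches out of 25 aligned sites, so the Hamming distance is 6.

6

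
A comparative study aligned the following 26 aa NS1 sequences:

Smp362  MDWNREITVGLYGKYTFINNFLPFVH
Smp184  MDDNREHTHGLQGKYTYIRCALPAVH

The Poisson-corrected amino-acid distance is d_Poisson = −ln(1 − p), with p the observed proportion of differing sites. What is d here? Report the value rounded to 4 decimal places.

Mismatches occur at site 3 (W→D), site 7 (I→H), site 9 (V→H), site 12 (Y→Q), site 17 (F→Y), site 19 (N→R), site 20 (N→C), site 21 (F→A), site 24 (F→A).
p = 9/26 = 0.346154.
d = −ln(1 − 0.346154) = −ln(0.653846) = 0.4249.

0.4249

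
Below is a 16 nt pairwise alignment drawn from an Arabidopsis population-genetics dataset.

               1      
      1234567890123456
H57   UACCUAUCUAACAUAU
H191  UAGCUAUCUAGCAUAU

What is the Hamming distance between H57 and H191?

2

The sequences differ at positions 3 (C/G), 11 (A/G).
That gives 2 mismatches out of 16 aligned sites, so the Hamming distance is 2.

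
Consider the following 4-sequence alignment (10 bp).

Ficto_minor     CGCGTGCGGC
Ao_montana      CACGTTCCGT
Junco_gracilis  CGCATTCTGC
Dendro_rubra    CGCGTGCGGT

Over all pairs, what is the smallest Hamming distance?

Pairwise Hamming distances:
  Ficto_minor vs Ao_montana: 4
  Ficto_minor vs Junco_gracilis: 3
  Ficto_minor vs Dendro_rubra: 1
  Ao_montana vs Junco_gracilis: 4
  Ao_montana vs Dendro_rubra: 3
  Junco_gracilis vs Dendro_rubra: 4
The smallest is 1, between Ficto_minor and Dendro_rubra.

1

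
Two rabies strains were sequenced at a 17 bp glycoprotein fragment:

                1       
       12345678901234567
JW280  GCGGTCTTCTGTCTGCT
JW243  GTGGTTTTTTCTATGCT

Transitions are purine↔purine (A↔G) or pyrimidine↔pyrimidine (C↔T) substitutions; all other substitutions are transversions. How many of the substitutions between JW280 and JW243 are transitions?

The sequences differ at positions 2 (C/T, transition), 6 (C/T, transition), 9 (C/T, transition), 11 (G/C, transversion), 13 (C/A, transversion).
Of the 5 differences, 3 transitions and 2 transversions, so the answer is 3.

3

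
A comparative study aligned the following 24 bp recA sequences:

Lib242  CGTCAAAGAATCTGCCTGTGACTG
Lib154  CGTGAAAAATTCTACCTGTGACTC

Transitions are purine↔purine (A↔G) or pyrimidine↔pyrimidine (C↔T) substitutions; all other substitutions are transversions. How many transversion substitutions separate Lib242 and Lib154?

3

The sequences differ at positions 4 (C/G, transversion), 8 (G/A, transition), 10 (A/T, transversion), 14 (G/A, transition), 24 (G/C, transversion).
Of the 5 differences, 2 transitions and 3 transversions, so the answer is 3.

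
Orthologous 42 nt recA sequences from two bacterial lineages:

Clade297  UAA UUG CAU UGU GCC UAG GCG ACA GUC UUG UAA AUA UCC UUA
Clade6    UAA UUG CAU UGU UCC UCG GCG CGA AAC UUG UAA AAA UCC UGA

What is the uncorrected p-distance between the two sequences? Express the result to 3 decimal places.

0.190

The sequences differ at positions 13 (G/U), 17 (A/C), 22 (A/C), 23 (C/G), 25 (G/A), 26 (U/A), 35 (U/A), 41 (U/G).
There are 8 differences over 42 sites, so p = 8/42 = 0.190.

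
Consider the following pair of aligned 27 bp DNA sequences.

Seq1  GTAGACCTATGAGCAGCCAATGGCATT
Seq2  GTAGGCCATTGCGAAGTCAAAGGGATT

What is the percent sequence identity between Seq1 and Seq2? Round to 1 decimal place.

70.4%

The sequences differ at positions 5 (A/G), 8 (T/A), 9 (A/T), 12 (A/C), 14 (C/A), 17 (C/T), 21 (T/A), 24 (C/G).
19 of the 27 sites match, so the percent identity is 19/27 × 100 = 70.4%.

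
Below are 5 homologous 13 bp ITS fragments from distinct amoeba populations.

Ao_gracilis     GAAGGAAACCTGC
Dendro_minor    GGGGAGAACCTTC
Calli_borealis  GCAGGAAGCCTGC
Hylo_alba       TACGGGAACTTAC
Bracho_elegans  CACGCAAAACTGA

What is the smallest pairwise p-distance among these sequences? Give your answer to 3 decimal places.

Pairwise Hamming distances:
  Ao_gracilis vs Dendro_minor: 5
  Ao_gracilis vs Calli_borealis: 2
  Ao_gracilis vs Hylo_alba: 5
  Ao_gracilis vs Bracho_elegans: 5
  Dendro_minor vs Calli_borealis: 6
  Dendro_minor vs Hylo_alba: 6
  Dendro_minor vs Bracho_elegans: 8
  Calli_borealis vs Hylo_alba: 7
  Calli_borealis vs Bracho_elegans: 7
  Hylo_alba vs Bracho_elegans: 7
The smallest is 2 mismatches, between Ao_gracilis and Calli_borealis; p = 2/13 = 0.154.

0.154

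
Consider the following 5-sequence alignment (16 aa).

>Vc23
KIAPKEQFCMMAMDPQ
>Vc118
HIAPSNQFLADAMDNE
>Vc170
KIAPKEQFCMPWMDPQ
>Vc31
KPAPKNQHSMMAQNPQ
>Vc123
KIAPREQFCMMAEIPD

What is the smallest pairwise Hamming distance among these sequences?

Pairwise Hamming distances:
  Vc23 vs Vc118: 8
  Vc23 vs Vc170: 2
  Vc23 vs Vc31: 6
  Vc23 vs Vc123: 4
  Vc118 vs Vc170: 9
  Vc118 vs Vc31: 11
  Vc118 vs Vc123: 10
  Vc170 vs Vc31: 8
  Vc170 vs Vc123: 6
  Vc31 vs Vc123: 8
The smallest is 2, between Vc23 and Vc170.

2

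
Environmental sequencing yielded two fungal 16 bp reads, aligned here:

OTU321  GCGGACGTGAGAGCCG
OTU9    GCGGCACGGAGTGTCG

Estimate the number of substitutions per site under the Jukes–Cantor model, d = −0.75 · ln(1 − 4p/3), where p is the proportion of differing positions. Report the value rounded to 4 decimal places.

0.5199

Differing sites — 5:A/C; 6:C/A; 7:G/C; 8:T/G; 12:A/T; 14:C/T.
p = 6/16 = 0.375000.
d = −0.75 · ln(1 − (4/3)·0.375000) = −0.75 · ln(0.500000) = −0.75 · (-0.693147) = 0.5199.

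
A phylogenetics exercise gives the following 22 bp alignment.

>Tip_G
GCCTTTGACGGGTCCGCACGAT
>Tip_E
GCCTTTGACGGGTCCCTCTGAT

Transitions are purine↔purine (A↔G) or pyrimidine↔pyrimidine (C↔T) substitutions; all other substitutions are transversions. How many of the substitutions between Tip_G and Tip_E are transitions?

2

Differing sites — 16:G/C (Tv); 17:C/T (Ti); 18:A/C (Tv); 19:C/T (Ti).
Of the 4 differences, 2 transitions and 2 transversions, so the answer is 2.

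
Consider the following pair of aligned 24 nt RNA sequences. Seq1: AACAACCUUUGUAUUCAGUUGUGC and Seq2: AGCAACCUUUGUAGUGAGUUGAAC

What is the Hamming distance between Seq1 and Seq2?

Mismatches occur at site 2 (A→G), site 14 (U→G), site 16 (C→G), site 22 (U→A), site 23 (G→A).
That gives 5 mismatches out of 24 aligned sites, so the Hamming distance is 5.

5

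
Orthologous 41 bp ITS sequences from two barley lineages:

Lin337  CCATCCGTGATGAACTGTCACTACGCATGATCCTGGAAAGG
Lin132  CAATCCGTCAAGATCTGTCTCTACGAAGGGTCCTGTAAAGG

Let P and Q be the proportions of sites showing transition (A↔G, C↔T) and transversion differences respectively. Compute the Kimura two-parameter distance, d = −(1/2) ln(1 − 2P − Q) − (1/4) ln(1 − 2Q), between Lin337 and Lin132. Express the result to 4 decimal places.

The sequences differ at positions 2 (C/A, transversion), 9 (G/C, transversion), 11 (T/A, transversion), 14 (A/T, transversion), 20 (A/T, transversion), 26 (C/A, transversion), 28 (T/G, transversion), 30 (A/G, transition), 36 (G/T, transversion).
Of the 9 differences, 1 transition and 8 transversions over 41 sites: P = 1/41 = 0.024390, Q = 8/41 = 0.195122.
d = −0.5·ln(0.756098) − 0.25·ln(0.609756) = −0.5·(-0.279584) − 0.25·(-0.494696) = 0.2635.

0.2635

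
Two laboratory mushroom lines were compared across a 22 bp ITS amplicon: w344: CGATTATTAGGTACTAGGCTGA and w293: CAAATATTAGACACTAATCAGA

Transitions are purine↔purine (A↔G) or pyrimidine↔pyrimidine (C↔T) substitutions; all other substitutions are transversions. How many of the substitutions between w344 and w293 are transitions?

4

Differing sites — 2:G/A (Ti); 4:T/A (Tv); 11:G/A (Ti); 12:T/C (Ti); 17:G/A (Ti); 18:G/T (Tv); 20:T/A (Tv).
Of the 7 differences, 4 transitions and 3 transversions, so the answer is 4.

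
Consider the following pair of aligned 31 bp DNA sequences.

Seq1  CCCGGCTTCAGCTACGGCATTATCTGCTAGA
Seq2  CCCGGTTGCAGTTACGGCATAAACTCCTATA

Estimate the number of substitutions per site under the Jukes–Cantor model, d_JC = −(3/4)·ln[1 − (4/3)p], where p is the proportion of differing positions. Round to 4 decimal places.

0.2687

Mismatches occur at site 6 (C↔T), site 8 (T↔G), site 12 (C↔T), site 21 (T↔A), site 23 (T↔A), site 26 (G↔C), site 30 (G↔T).
p = 7/31 = 0.225806.
d = −0.75 · ln(1 − (4/3)·0.225806) = −0.75 · ln(0.698925) = −0.75 · (-0.358212) = 0.2687.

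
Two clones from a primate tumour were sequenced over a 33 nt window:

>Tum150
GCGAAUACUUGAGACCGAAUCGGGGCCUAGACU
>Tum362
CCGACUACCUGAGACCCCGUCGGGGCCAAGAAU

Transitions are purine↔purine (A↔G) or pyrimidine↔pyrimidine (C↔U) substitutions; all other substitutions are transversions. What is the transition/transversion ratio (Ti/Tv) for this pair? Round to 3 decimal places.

0.333

The sequences differ at positions 1 (G/C, transversion), 5 (A/C, transversion), 9 (U/C, transition), 17 (G/C, transversion), 18 (A/C, transversion), 19 (A/G, transition), 28 (U/A, transversion), 32 (C/A, transversion).
Of the 8 differences, 2 transitions and 6 transversions, so Ti/Tv = 2/6 = 0.333.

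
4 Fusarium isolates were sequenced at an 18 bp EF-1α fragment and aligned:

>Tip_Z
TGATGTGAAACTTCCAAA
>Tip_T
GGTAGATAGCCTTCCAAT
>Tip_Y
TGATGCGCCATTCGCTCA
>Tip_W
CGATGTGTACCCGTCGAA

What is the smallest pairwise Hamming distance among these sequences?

7

Pairwise Hamming distances:
  Tip_Z vs Tip_T: 8
  Tip_Z vs Tip_Y: 8
  Tip_Z vs Tip_W: 7
  Tip_T vs Tip_Y: 14
  Tip_T vs Tip_W: 12
  Tip_Y vs Tip_W: 11
The smallest is 7, between Tip_Z and Tip_W.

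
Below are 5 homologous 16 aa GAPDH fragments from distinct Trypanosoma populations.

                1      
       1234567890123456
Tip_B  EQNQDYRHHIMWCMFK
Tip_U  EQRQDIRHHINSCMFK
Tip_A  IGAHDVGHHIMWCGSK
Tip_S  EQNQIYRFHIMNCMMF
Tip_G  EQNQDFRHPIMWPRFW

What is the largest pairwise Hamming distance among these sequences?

Pairwise Hamming distances:
  Tip_B vs Tip_U: 4
  Tip_B vs Tip_A: 8
  Tip_B vs Tip_S: 5
  Tip_B vs Tip_G: 5
  Tip_U vs Tip_A: 10
  Tip_U vs Tip_S: 8
  Tip_U vs Tip_G: 8
  Tip_A vs Tip_S: 12
  Tip_A vs Tip_G: 11
  Tip_S vs Tip_G: 9
The largest is 12, between Tip_A and Tip_S.

12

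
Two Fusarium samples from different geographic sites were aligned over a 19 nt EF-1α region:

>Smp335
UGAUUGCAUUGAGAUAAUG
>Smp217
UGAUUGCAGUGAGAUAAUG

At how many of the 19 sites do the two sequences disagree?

Differing sites — 9:U/G.
That gives 1 mismatch out of 19 aligned sites, so the Hamming distance is 1.

1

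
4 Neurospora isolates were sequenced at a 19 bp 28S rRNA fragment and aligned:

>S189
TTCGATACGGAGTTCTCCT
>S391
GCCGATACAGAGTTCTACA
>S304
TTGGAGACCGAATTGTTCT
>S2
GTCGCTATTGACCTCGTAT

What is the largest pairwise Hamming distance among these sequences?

Pairwise Hamming distances:
  S189 vs S391: 5
  S189 vs S304: 6
  S189 vs S2: 9
  S391 vs S304: 9
  S391 vs S2: 10
  S304 vs S2: 11
The largest is 11, between S304 and S2.

11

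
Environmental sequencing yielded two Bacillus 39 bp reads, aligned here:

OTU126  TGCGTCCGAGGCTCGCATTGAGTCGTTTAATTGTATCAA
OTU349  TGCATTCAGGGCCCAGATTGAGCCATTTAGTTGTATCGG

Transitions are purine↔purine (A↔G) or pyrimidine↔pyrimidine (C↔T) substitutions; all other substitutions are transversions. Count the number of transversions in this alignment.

Mismatches occur at site 4 (G↔A, transition), site 6 (C↔T, transition), site 8 (G↔A, transition), site 9 (A↔G, transition), site 13 (T↔C, transition), site 15 (G↔A, transition), site 16 (C↔G, transversion), site 23 (T↔C, transition), site 25 (G↔A, transition), site 30 (A↔G, transition), site 38 (A↔G, transition), site 39 (A↔G, transition).
Of the 12 differences, 11 transitions and 1 transversion, so the answer is 1.

1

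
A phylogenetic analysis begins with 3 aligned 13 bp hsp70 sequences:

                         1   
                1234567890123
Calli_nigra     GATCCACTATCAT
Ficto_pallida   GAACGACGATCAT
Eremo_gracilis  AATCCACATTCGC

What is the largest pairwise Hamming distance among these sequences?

Pairwise Hamming distances:
  Calli_nigra vs Ficto_pallida: 3
  Calli_nigra vs Eremo_gracilis: 5
  Ficto_pallida vs Eremo_gracilis: 7
The largest is 7, between Ficto_pallida and Eremo_gracilis.

7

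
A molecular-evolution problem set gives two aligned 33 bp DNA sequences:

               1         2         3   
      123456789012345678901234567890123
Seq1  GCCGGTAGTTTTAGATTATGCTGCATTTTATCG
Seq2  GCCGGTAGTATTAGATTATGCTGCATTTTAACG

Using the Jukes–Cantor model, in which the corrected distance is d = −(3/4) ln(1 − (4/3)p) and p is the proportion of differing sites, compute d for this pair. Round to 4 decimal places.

0.0632

The sequences differ at positions 10 (T/A), 31 (T/A).
p = 2/33 = 0.060606.
d = −0.75 · ln(1 − (4/3)·0.060606) = −0.75 · ln(0.919192) = −0.75 · (-0.084260) = 0.0632.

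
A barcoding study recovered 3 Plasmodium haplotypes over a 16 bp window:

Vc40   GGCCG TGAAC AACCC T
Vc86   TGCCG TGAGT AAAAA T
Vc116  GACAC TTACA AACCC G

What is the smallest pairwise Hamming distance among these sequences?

6

Pairwise Hamming distances:
  Vc40 vs Vc86: 6
  Vc40 vs Vc116: 7
  Vc86 vs Vc116: 11
The smallest is 6, between Vc40 and Vc86.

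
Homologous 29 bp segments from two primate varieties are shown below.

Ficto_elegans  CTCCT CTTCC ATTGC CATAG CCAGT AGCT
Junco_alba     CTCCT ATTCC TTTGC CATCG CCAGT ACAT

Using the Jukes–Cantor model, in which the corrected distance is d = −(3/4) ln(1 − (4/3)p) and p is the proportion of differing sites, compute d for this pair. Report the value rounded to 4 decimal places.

The sequences differ at positions 6 (C/A), 11 (A/T), 19 (A/C), 27 (G/C), 28 (C/A).
p = 5/29 = 0.172414.
d = −0.75 · ln(1 − (4/3)·0.172414) = −0.75 · ln(0.770115) = −0.75 · (-0.261215) = 0.1959.

0.1959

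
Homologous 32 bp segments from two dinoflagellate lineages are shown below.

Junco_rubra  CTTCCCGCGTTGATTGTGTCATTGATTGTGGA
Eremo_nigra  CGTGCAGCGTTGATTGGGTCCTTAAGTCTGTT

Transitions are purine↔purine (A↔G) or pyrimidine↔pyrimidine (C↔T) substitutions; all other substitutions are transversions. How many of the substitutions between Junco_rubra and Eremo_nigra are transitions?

The sequences differ at positions 2 (T/G, transversion), 4 (C/G, transversion), 6 (C/A, transversion), 17 (T/G, transversion), 21 (A/C, transversion), 24 (G/A, transition), 26 (T/G, transversion), 28 (G/C, transversion), 31 (G/T, transversion), 32 (A/T, transversion).
Of the 10 differences, 1 transition and 9 transversions, so the answer is 1.

1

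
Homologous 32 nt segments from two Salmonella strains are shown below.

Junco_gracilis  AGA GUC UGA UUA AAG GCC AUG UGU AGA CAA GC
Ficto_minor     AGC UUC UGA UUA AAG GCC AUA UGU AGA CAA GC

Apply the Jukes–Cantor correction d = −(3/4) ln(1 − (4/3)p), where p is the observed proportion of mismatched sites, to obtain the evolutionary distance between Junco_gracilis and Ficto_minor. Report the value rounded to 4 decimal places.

Differing sites — 3:A/C; 4:G/U; 21:G/A.
p = 3/32 = 0.093750.
d = −0.75 · ln(1 − (4/3)·0.093750) = −0.75 · ln(0.875000) = −0.75 · (-0.133531) = 0.1001.

0.1001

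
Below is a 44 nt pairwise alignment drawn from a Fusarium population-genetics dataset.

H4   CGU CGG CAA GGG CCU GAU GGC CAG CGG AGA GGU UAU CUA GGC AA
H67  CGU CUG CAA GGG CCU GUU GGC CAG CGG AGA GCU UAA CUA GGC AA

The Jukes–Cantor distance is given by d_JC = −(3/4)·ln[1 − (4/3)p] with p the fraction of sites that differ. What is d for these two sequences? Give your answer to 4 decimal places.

Differing sites — 5:G/U; 17:A/U; 32:G/C; 36:U/A.
p = 4/44 = 0.090909.
d = −0.75 · ln(1 − (4/3)·0.090909) = −0.75 · ln(0.878788) = −0.75 · (-0.129212) = 0.0969.

0.0969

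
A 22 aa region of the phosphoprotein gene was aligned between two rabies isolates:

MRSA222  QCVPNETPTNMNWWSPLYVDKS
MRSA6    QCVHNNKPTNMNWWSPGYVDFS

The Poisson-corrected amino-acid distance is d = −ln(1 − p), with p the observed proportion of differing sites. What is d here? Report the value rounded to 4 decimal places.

Differing sites — 4:P/H; 6:E/N; 7:T/K; 17:L/G; 21:K/F.
p = 5/22 = 0.227273.
d = −ln(1 − 0.227273) = −ln(0.772727) = 0.2578.

0.2578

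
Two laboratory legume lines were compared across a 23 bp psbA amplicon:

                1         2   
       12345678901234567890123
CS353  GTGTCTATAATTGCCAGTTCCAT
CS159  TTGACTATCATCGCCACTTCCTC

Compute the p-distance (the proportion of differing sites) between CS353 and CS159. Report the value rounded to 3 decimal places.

0.304

Mismatches occur at site 1 (G/T), site 4 (T/A), site 9 (A/C), site 12 (T/C), site 17 (G/C), site 22 (A/T), site 23 (T/C).
There are 7 differences over 23 sites, so p = 7/23 = 0.304.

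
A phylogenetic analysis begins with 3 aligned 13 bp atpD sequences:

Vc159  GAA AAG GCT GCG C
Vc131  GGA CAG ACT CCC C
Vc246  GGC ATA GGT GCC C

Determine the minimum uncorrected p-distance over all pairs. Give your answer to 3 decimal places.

Pairwise Hamming distances:
  Vc159 vs Vc131: 5
  Vc159 vs Vc246: 6
  Vc131 vs Vc246: 7
The smallest is 5 mismatches, between Vc159 and Vc131; p = 5/13 = 0.385.

0.385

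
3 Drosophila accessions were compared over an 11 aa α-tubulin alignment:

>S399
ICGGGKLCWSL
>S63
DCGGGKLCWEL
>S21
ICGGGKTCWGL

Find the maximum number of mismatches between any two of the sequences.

Pairwise Hamming distances:
  S399 vs S63: 2
  S399 vs S21: 2
  S63 vs S21: 3
The largest is 3, between S63 and S21.

3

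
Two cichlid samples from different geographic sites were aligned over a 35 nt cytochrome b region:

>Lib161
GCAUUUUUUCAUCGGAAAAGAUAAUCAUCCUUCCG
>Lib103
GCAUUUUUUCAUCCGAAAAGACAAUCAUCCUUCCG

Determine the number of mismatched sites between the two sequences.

2

Differing sites — 14:G/C; 22:U/C.
That gives 2 mismatches out of 35 aligned sites, so the Hamming distance is 2.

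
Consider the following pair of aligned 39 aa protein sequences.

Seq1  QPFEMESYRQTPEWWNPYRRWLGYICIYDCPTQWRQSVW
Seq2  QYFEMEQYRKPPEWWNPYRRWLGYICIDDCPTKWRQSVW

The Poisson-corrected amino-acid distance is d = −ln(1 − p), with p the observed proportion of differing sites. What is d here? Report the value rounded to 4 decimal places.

0.1671

Mismatches occur at site 2 (P/Y), site 7 (S/Q), site 10 (Q/K), site 11 (T/P), site 28 (Y/D), site 33 (Q/K).
p = 6/39 = 0.153846.
d = −ln(1 − 0.153846) = −ln(0.846154) = 0.1671.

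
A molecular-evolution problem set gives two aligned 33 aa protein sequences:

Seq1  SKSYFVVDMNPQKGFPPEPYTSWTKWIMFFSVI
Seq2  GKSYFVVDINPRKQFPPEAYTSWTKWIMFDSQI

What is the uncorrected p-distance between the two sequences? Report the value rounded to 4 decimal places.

The sequences differ at positions 1 (S/G), 9 (M/I), 12 (Q/R), 14 (G/Q), 19 (P/A), 30 (F/D), 32 (V/Q).
There are 7 differences over 33 sites, so p = 7/33 = 0.2121.

0.2121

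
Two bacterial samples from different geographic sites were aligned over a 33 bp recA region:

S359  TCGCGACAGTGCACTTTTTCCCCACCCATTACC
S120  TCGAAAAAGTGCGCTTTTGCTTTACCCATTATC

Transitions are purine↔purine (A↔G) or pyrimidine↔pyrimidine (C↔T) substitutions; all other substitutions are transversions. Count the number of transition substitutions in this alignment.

Differing sites — 4:C/A (Tv); 5:G/A (Ti); 7:C/A (Tv); 13:A/G (Ti); 19:T/G (Tv); 21:C/T (Ti); 22:C/T (Ti); 23:C/T (Ti); 32:C/T (Ti).
Of the 9 differences, 6 transitions and 3 transversions, so the answer is 6.

6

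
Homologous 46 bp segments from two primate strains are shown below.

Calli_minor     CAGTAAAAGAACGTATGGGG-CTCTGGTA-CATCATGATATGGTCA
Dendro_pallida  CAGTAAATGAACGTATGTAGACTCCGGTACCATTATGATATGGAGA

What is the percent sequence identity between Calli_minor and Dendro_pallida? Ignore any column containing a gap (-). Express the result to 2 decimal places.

84.09%

Excluding the 2 gap columns leaves 44 comparable sites.
The sequences differ at positions 8 (A/T), 18 (G/T), 19 (G/A), 25 (T/C), 34 (C/T), 44 (T/A), 45 (C/G).
37 of the 44 comparable sites match, so the percent identity is 37/44 × 100 = 84.09%.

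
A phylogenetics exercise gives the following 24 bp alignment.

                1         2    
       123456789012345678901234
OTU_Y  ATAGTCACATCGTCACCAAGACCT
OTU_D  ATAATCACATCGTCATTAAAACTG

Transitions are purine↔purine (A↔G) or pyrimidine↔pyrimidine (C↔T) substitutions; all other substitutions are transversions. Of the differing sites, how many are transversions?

1

The sequences differ at positions 4 (G/A, transition), 16 (C/T, transition), 17 (C/T, transition), 20 (G/A, transition), 23 (C/T, transition), 24 (T/G, transversion).
Of the 6 differences, 5 transitions and 1 transversion, so the answer is 1.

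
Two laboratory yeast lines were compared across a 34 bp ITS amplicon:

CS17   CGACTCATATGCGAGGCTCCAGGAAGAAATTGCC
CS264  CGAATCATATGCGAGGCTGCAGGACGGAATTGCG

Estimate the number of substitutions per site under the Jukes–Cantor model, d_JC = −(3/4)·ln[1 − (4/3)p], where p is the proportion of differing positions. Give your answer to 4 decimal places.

Mismatches occur at site 4 (C→A), site 19 (C→G), site 25 (A→C), site 27 (A→G), site 34 (C→G).
p = 5/34 = 0.147059.
d = −0.75 · ln(1 − (4/3)·0.147059) = −0.75 · ln(0.803921) = −0.75 · (-0.218254) = 0.1637.

0.1637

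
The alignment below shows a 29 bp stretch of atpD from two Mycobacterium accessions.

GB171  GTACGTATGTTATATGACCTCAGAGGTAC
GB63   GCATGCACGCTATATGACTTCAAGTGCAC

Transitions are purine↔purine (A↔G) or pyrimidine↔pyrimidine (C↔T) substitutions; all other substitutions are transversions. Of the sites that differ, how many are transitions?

9

Mismatches occur at site 2 (T→C, transition), site 4 (C→T, transition), site 6 (T→C, transition), site 8 (T→C, transition), site 10 (T→C, transition), site 19 (C→T, transition), site 23 (G→A, transition), site 24 (A→G, transition), site 25 (G→T, transversion), site 27 (T→C, transition).
Of the 10 differences, 9 transitions and 1 transversion, so the answer is 9.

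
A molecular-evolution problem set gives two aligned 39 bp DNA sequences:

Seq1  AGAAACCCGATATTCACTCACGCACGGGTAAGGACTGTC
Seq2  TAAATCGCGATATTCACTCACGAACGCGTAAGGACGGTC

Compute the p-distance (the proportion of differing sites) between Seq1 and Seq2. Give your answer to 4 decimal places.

0.1795

The sequences differ at positions 1 (A/T), 2 (G/A), 5 (A/T), 7 (C/G), 23 (C/A), 27 (G/C), 36 (T/G).
There are 7 differences over 39 sites, so p = 7/39 = 0.1795.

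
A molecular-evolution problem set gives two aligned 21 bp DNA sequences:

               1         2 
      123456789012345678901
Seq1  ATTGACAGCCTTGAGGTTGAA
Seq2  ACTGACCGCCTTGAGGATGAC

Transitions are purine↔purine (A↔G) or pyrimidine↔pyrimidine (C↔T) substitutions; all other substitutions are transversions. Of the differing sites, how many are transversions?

The sequences differ at positions 2 (T/C, transition), 7 (A/C, transversion), 17 (T/A, transversion), 21 (A/C, transversion).
Of the 4 differences, 1 transition and 3 transversions, so the answer is 3.

3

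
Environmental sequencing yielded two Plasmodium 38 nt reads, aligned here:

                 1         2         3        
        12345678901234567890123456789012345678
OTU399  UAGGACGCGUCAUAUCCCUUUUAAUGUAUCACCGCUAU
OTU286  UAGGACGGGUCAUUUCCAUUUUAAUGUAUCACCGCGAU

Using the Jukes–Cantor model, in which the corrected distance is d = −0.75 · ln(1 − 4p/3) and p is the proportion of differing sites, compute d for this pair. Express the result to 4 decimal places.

Differing sites — 8:C/G; 14:A/U; 18:C/A; 36:U/G.
p = 4/38 = 0.105263.
d = −0.75 · ln(1 − (4/3)·0.105263) = −0.75 · ln(0.859649) = −0.75 · (-0.151231) = 0.1134.

0.1134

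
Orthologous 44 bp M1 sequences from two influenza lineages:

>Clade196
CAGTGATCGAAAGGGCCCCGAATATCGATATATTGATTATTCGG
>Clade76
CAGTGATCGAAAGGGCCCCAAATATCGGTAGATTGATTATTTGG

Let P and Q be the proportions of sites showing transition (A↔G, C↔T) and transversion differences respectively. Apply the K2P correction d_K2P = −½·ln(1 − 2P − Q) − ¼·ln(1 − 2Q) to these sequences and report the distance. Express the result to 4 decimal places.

0.0983

Differing sites — 20:G/A (Ti); 28:A/G (Ti); 31:T/G (Tv); 42:C/T (Ti).
Of the 4 differences, 3 transitions and 1 transversion over 44 sites: P = 3/44 = 0.068182, Q = 1/44 = 0.022727.
d = −0.5·ln(0.840909) − 0.25·ln(0.954546) = −0.5·(-0.173272) − 0.25·(-0.046519) = 0.0983.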